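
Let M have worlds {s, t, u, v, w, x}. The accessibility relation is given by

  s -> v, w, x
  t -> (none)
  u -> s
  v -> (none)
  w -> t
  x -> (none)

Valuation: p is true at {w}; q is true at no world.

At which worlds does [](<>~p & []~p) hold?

s: successors {v, w, x}; <>~p & []~p there: v:F, w:T, x:F. ✗
t: no successors, so [](<>~p & []~p) holds vacuously. ✓
u: successors {s}; <>~p & []~p there: s:F. ✗
v: no successors, so [](<>~p & []~p) holds vacuously. ✓
w: successors {t}; <>~p & []~p there: t:F. ✗
x: no successors, so [](<>~p & []~p) holds vacuously. ✓

{t, v, x}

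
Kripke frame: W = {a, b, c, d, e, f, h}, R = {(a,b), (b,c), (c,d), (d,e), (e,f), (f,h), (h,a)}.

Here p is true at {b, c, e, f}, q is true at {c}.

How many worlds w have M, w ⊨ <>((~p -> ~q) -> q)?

a: successors {b}; (~p -> ~q) -> q there: b:F. ✗
b: successors {c}; (~p -> ~q) -> q there: c:T. ✓
c: successors {d}; (~p -> ~q) -> q there: d:F. ✗
d: successors {e}; (~p -> ~q) -> q there: e:F. ✗
e: successors {f}; (~p -> ~q) -> q there: f:F. ✗
f: successors {h}; (~p -> ~q) -> q there: h:F. ✗
h: successors {a}; (~p -> ~q) -> q there: a:F. ✗
Satisfying worlds: {b}.

1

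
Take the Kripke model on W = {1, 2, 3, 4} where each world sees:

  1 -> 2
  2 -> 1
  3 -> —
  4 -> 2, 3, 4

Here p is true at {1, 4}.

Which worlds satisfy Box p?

1: successors {2}; p there: 2:F. ✗
2: successors {1}; p there: 1:T. ✓
3: no successors, so Box p holds vacuously. ✓
4: successors {2, 3, 4}; p there: 2:F, 3:F, 4:T. ✗

{2, 3}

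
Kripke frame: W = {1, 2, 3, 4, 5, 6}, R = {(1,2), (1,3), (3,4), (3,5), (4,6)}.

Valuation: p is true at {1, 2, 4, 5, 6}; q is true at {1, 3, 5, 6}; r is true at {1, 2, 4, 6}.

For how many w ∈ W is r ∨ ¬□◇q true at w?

1: r is T, ¬□◇q is T. ✓
2: r is T, ¬□◇q is F. ✓
3: r is F, ¬□◇q is T. ✓
4: r is T, ¬□◇q is T. ✓
5: r is F, ¬□◇q is F. ✗
6: r is T, ¬□◇q is F. ✓
Satisfying worlds: {1, 2, 3, 4, 6}.

5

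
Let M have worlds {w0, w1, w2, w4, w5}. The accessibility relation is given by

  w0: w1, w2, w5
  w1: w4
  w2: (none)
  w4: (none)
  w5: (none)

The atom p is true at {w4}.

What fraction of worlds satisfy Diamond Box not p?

2/5

w0: successors {w1, w2, w5}; Box not p there: w1:F, w2:T, w5:T. ✓
w1: successors {w4}; Box not p there: w4:T. ✓
w2: no successors, so Diamond Box not p fails. ✗
w4: no successors, so Diamond Box not p fails. ✗
w5: no successors, so Diamond Box not p fails. ✗
That's 2 of 5 worlds, so 2/5.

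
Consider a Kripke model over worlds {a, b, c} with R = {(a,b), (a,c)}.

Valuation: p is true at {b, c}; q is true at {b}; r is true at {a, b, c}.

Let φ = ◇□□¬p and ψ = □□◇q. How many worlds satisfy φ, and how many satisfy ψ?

1 and 3

For ◇□□¬p:
a: successors {b, c}; □□¬p there: b:T, c:T. ✓
b: no successors, so ◇□□¬p fails. ✗
c: no successors, so ◇□□¬p fails. ✗
— 1 world.
For □□◇q:
a: successors {b, c}; □◇q there: b:T, c:T. ✓
b: no successors, so □□◇q holds vacuously. ✓
c: no successors, so □□◇q holds vacuously. ✓
— 3 worlds.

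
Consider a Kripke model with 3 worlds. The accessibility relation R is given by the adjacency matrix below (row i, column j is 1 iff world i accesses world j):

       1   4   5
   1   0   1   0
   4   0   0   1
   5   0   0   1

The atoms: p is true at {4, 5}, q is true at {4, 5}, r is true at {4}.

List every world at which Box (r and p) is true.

{1}

1: successors {4}; r and p there: 4:T. ✓
4: successors {5}; r and p there: 5:F. ✗
5: successors {5}; r and p there: 5:F. ✗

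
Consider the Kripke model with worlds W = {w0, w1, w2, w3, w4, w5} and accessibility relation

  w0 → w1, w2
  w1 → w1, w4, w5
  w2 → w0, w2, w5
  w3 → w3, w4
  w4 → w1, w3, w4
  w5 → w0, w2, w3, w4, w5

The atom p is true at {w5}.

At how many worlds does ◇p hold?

3

w0: successors {w1, w2}; p there: w1:F, w2:F. ✗
w1: successors {w1, w4, w5}; p there: w1:F, w4:F, w5:T. ✓
w2: successors {w0, w2, w5}; p there: w0:F, w2:F, w5:T. ✓
w3: successors {w3, w4}; p there: w3:F, w4:F. ✗
w4: successors {w1, w3, w4}; p there: w1:F, w3:F, w4:F. ✗
w5: successors {w0, w2, w3, w4, w5}; p there: w0:F, w2:F, w3:F, w4:F, w5:T. ✓
Satisfying worlds: {w1, w2, w5}.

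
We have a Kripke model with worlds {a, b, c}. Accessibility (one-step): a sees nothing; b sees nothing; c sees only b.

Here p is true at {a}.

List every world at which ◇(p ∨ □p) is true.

a: no successors, so ◇(p ∨ □p) fails. ✗
b: no successors, so ◇(p ∨ □p) fails. ✗
c: successors {b}; p ∨ □p there: b:T. ✓

{c}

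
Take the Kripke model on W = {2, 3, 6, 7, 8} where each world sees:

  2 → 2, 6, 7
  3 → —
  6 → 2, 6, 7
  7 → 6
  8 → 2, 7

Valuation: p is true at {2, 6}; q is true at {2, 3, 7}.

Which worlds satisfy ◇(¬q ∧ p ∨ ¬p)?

{2, 6, 7, 8}

2: successors {2, 6, 7}; ¬q ∧ p ∨ ¬p there: 2:F, 6:T, 7:T. ✓
3: no successors, so ◇(¬q ∧ p ∨ ¬p) fails. ✗
6: successors {2, 6, 7}; ¬q ∧ p ∨ ¬p there: 2:F, 6:T, 7:T. ✓
7: successors {6}; ¬q ∧ p ∨ ¬p there: 6:T. ✓
8: successors {2, 7}; ¬q ∧ p ∨ ¬p there: 2:F, 7:T. ✓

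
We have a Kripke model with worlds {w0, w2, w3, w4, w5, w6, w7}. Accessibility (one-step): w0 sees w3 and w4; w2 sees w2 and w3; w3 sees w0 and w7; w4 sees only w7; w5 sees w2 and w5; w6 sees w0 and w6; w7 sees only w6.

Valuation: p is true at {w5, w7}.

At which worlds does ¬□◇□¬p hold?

w0: □◇□¬p is T. ✗
w2: □◇□¬p is T. ✗
w3: □◇□¬p is F. ✓
w4: □◇□¬p is T. ✗
w5: □◇□¬p is T. ✗
w6: □◇□¬p is F. ✓
w7: □◇□¬p is T. ✗

{w3, w6}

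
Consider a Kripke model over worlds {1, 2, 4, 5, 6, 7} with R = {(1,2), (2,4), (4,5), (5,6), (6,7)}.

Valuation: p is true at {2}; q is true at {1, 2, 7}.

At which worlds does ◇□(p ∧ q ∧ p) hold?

1: successors {2}; □(p ∧ q ∧ p) there: 2:F. ✗
2: successors {4}; □(p ∧ q ∧ p) there: 4:F. ✗
4: successors {5}; □(p ∧ q ∧ p) there: 5:F. ✗
5: successors {6}; □(p ∧ q ∧ p) there: 6:F. ✗
6: successors {7}; □(p ∧ q ∧ p) there: 7:T. ✓
7: no successors, so ◇□(p ∧ q ∧ p) fails. ✗

{6}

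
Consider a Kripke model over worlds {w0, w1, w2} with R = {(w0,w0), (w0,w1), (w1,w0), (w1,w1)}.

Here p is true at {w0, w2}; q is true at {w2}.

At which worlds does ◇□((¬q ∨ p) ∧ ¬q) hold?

w0: successors {w0, w1}; □((¬q ∨ p) ∧ ¬q) there: w0:T, w1:T. ✓
w1: successors {w0, w1}; □((¬q ∨ p) ∧ ¬q) there: w0:T, w1:T. ✓
w2: no successors, so ◇□((¬q ∨ p) ∧ ¬q) fails. ✗

{w0, w1}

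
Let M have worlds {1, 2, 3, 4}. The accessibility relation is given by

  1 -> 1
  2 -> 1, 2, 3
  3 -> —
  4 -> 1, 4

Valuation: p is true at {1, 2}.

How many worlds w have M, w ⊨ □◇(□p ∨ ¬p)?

1: successors {1}; ◇(□p ∨ ¬p) there: 1:T. ✓
2: successors {1, 2, 3}; ◇(□p ∨ ¬p) there: 1:T, 2:T, 3:F. ✗
3: no successors, so □◇(□p ∨ ¬p) holds vacuously. ✓
4: successors {1, 4}; ◇(□p ∨ ¬p) there: 1:T, 4:T. ✓
Satisfying worlds: {1, 3, 4}.

3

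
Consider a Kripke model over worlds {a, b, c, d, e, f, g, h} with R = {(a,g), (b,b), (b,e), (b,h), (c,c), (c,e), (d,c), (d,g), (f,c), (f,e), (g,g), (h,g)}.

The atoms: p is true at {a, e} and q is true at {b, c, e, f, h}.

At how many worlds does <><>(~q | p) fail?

a: successors {g}; <>(~q | p) there: g:T. ✓
b: successors {b, e, h}; <>(~q | p) there: b:T, e:F, h:T. ✓
c: successors {c, e}; <>(~q | p) there: c:T, e:F. ✓
d: successors {c, g}; <>(~q | p) there: c:T, g:T. ✓
e: no successors, so <><>(~q | p) fails. ✗
f: successors {c, e}; <>(~q | p) there: c:T, e:F. ✓
g: successors {g}; <>(~q | p) there: g:T. ✓
h: successors {g}; <>(~q | p) there: g:T. ✓
Satisfying worlds: {a, b, c, d, f, g, h}.
So <><>(~q | p) fails at the other 1 world.

1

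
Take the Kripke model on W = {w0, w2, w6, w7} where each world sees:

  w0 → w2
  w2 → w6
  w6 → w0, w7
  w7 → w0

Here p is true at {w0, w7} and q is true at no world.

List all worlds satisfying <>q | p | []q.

{w0, w7}

w0: <>q is F, p | []q is T. ✓
w2: <>q is F, p | []q is F. ✗
w6: <>q is F, p | []q is F. ✗
w7: <>q is F, p | []q is T. ✓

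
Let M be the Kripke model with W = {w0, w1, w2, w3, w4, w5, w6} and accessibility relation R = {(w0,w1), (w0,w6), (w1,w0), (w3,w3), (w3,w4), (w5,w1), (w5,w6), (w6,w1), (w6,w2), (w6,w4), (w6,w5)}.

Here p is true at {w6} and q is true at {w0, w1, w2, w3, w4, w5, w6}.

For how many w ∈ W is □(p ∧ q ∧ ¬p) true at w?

w0: successors {w1, w6}; p ∧ q ∧ ¬p there: w1:F, w6:F. ✗
w1: successors {w0}; p ∧ q ∧ ¬p there: w0:F. ✗
w2: no successors, so □(p ∧ q ∧ ¬p) holds vacuously. ✓
w3: successors {w3, w4}; p ∧ q ∧ ¬p there: w3:F, w4:F. ✗
w4: no successors, so □(p ∧ q ∧ ¬p) holds vacuously. ✓
w5: successors {w1, w6}; p ∧ q ∧ ¬p there: w1:F, w6:F. ✗
w6: successors {w1, w2, w4, w5}; p ∧ q ∧ ¬p there: w1:F, w2:F, w4:F, w5:F. ✗
Satisfying worlds: {w2, w4}.

2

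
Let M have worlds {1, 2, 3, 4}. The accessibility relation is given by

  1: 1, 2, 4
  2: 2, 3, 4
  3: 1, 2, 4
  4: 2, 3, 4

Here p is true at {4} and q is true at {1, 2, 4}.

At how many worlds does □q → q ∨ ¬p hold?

1: □q is T, q ∨ ¬p is T. ✓
2: □q is F, q ∨ ¬p is T. ✓
3: □q is T, q ∨ ¬p is T. ✓
4: □q is F, q ∨ ¬p is T. ✓
Satisfying worlds: {1, 2, 3, 4}.

4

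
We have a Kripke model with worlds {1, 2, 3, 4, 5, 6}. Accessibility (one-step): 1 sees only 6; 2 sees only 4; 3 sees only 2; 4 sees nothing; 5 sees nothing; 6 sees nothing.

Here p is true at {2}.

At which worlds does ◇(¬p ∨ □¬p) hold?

1: successors {6}; ¬p ∨ □¬p there: 6:T. ✓
2: successors {4}; ¬p ∨ □¬p there: 4:T. ✓
3: successors {2}; ¬p ∨ □¬p there: 2:T. ✓
4: no successors, so ◇(¬p ∨ □¬p) fails. ✗
5: no successors, so ◇(¬p ∨ □¬p) fails. ✗
6: no successors, so ◇(¬p ∨ □¬p) fails. ✗

{1, 2, 3}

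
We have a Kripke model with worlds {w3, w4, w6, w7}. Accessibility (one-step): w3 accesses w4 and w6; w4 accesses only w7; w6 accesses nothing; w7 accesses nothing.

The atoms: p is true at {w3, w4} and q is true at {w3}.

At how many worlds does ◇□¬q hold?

w3: successors {w4, w6}; □¬q there: w4:T, w6:T. ✓
w4: successors {w7}; □¬q there: w7:T. ✓
w6: no successors, so ◇□¬q fails. ✗
w7: no successors, so ◇□¬q fails. ✗
Satisfying worlds: {w3, w4}.

2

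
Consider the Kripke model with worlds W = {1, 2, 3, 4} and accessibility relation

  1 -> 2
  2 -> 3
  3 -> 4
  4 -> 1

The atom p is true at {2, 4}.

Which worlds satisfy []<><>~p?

{2, 4}

1: successors {2}; <><>~p there: 2:F. ✗
2: successors {3}; <><>~p there: 3:T. ✓
3: successors {4}; <><>~p there: 4:F. ✗
4: successors {1}; <><>~p there: 1:T. ✓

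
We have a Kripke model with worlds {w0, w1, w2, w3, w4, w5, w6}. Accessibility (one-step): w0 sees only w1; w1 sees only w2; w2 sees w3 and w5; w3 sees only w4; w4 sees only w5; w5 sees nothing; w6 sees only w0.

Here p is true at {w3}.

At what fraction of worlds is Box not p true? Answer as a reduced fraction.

w0: successors {w1}; not p there: w1:T. ✓
w1: successors {w2}; not p there: w2:T. ✓
w2: successors {w3, w5}; not p there: w3:F, w5:T. ✗
w3: successors {w4}; not p there: w4:T. ✓
w4: successors {w5}; not p there: w5:T. ✓
w5: no successors, so Box not p holds vacuously. ✓
w6: successors {w0}; not p there: w0:T. ✓
That's 6 of 7 worlds, so 6/7.

6/7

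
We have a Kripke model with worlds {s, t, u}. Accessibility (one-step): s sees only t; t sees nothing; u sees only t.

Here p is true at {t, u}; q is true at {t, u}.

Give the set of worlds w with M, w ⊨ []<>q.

{t}

s: successors {t}; <>q there: t:F. ✗
t: no successors, so []<>q holds vacuously. ✓
u: successors {t}; <>q there: t:F. ✗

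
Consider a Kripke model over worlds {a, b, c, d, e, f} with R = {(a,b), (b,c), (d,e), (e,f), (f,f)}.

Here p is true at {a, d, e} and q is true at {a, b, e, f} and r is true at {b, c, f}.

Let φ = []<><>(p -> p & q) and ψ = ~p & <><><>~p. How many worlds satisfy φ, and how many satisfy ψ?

For []<><>(p -> p & q):
a: successors {b}; <><>(p -> p & q) there: b:F. ✗
b: successors {c}; <><>(p -> p & q) there: c:F. ✗
c: no successors, so []<><>(p -> p & q) holds vacuously. ✓
d: successors {e}; <><>(p -> p & q) there: e:T. ✓
e: successors {f}; <><>(p -> p & q) there: f:T. ✓
f: successors {f}; <><>(p -> p & q) there: f:T. ✓
— 4 worlds.
For ~p & <><><>~p:
a: ~p is F, <><><>~p is F. ✗
b: ~p is T, <><><>~p is F. ✗
c: ~p is T, <><><>~p is F. ✗
d: ~p is F, <><><>~p is T. ✗
e: ~p is F, <><><>~p is T. ✗
f: ~p is T, <><><>~p is T. ✓
— 1 world.

4 and 1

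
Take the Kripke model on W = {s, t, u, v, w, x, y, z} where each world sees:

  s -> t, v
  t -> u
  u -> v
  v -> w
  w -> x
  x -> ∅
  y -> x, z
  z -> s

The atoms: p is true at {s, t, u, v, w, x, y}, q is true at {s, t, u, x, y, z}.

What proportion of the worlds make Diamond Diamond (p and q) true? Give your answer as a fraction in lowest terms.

1/2

s: successors {t, v}; Diamond (p and q) there: t:T, v:F. ✓
t: successors {u}; Diamond (p and q) there: u:F. ✗
u: successors {v}; Diamond (p and q) there: v:F. ✗
v: successors {w}; Diamond (p and q) there: w:T. ✓
w: successors {x}; Diamond (p and q) there: x:F. ✗
x: no successors, so Diamond Diamond (p and q) fails. ✗
y: successors {x, z}; Diamond (p and q) there: x:F, z:T. ✓
z: successors {s}; Diamond (p and q) there: s:T. ✓
That's 4 of 8 worlds, so 4/8 = 1/2.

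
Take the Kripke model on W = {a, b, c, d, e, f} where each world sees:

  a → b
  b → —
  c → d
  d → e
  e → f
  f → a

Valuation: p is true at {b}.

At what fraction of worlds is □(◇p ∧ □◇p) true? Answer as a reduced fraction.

1/6

a: successors {b}; ◇p ∧ □◇p there: b:F. ✗
b: no successors, so □(◇p ∧ □◇p) holds vacuously. ✓
c: successors {d}; ◇p ∧ □◇p there: d:F. ✗
d: successors {e}; ◇p ∧ □◇p there: e:F. ✗
e: successors {f}; ◇p ∧ □◇p there: f:F. ✗
f: successors {a}; ◇p ∧ □◇p there: a:F. ✗
That's 1 of 6 worlds, so 1/6.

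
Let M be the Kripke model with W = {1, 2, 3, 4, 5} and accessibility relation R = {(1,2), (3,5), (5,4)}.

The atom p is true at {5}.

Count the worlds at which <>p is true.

1

1: successors {2}; p there: 2:F. ✗
2: no successors, so <>p fails. ✗
3: successors {5}; p there: 5:T. ✓
4: no successors, so <>p fails. ✗
5: successors {4}; p there: 4:F. ✗
Satisfying worlds: {3}.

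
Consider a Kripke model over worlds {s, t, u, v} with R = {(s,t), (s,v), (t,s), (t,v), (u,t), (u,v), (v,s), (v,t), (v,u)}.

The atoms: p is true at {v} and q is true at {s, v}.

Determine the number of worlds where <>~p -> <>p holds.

3

s: <>~p is T, <>p is T. ✓
t: <>~p is T, <>p is T. ✓
u: <>~p is T, <>p is T. ✓
v: <>~p is T, <>p is F. ✗
Satisfying worlds: {s, t, u}.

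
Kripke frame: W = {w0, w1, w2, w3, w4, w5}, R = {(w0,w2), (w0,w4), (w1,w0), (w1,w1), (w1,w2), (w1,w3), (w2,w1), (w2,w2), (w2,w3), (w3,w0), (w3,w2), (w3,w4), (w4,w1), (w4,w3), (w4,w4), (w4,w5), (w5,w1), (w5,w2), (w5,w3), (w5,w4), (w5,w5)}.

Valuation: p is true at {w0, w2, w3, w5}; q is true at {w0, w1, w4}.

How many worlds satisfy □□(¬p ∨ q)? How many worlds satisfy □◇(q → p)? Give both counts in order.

0 and 6

For □□(¬p ∨ q):
w0: successors {w2, w4}; □(¬p ∨ q) there: w2:F, w4:F. ✗
w1: successors {w0, w1, w2, w3}; □(¬p ∨ q) there: w0:F, w1:F, w2:F, w3:F. ✗
w2: successors {w1, w2, w3}; □(¬p ∨ q) there: w1:F, w2:F, w3:F. ✗
w3: successors {w0, w2, w4}; □(¬p ∨ q) there: w0:F, w2:F, w4:F. ✗
w4: successors {w1, w3, w4, w5}; □(¬p ∨ q) there: w1:F, w3:F, w4:F, w5:F. ✗
w5: successors {w1, w2, w3, w4, w5}; □(¬p ∨ q) there: w1:F, w2:F, w3:F, w4:F, w5:F. ✗
— 0 worlds.
For □◇(q → p):
w0: successors {w2, w4}; ◇(q → p) there: w2:T, w4:T. ✓
w1: successors {w0, w1, w2, w3}; ◇(q → p) there: w0:T, w1:T, w2:T, w3:T. ✓
w2: successors {w1, w2, w3}; ◇(q → p) there: w1:T, w2:T, w3:T. ✓
w3: successors {w0, w2, w4}; ◇(q → p) there: w0:T, w2:T, w4:T. ✓
w4: successors {w1, w3, w4, w5}; ◇(q → p) there: w1:T, w3:T, w4:T, w5:T. ✓
w5: successors {w1, w2, w3, w4, w5}; ◇(q → p) there: w1:T, w2:T, w3:T, w4:T, w5:T. ✓
— 6 worlds.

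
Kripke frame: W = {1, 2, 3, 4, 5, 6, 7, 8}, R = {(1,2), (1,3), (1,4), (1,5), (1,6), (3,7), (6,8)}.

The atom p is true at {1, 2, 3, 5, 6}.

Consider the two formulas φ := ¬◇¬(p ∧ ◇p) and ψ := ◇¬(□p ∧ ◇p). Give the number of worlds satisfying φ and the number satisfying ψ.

For ¬◇¬(p ∧ ◇p):
1: ◇¬(p ∧ ◇p) is T. ✗
2: ◇¬(p ∧ ◇p) is F. ✓
3: ◇¬(p ∧ ◇p) is T. ✗
4: ◇¬(p ∧ ◇p) is F. ✓
5: ◇¬(p ∧ ◇p) is F. ✓
6: ◇¬(p ∧ ◇p) is T. ✗
7: ◇¬(p ∧ ◇p) is F. ✓
8: ◇¬(p ∧ ◇p) is F. ✓
— 5 worlds.
For ◇¬(□p ∧ ◇p):
1: successors {2, 3, 4, 5, 6}; ¬(□p ∧ ◇p) there: 2:T, 3:T, 4:T, 5:T, 6:T. ✓
2: no successors, so ◇¬(□p ∧ ◇p) fails. ✗
3: successors {7}; ¬(□p ∧ ◇p) there: 7:T. ✓
4: no successors, so ◇¬(□p ∧ ◇p) fails. ✗
5: no successors, so ◇¬(□p ∧ ◇p) fails. ✗
6: successors {8}; ¬(□p ∧ ◇p) there: 8:T. ✓
7: no successors, so ◇¬(□p ∧ ◇p) fails. ✗
8: no successors, so ◇¬(□p ∧ ◇p) fails. ✗
— 3 worlds.

5 and 3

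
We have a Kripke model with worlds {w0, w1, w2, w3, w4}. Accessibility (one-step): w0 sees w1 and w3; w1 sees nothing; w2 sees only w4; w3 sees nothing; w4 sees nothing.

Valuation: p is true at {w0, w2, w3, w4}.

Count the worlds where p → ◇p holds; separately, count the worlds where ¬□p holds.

3 and 1

For p → ◇p:
w0: p is T, ◇p is T. ✓
w1: p is F, ◇p is F. ✓
w2: p is T, ◇p is T. ✓
w3: p is T, ◇p is F. ✗
w4: p is T, ◇p is F. ✗
— 3 worlds.
For ¬□p:
w0: □p is F. ✓
w1: □p is T. ✗
w2: □p is T. ✗
w3: □p is T. ✗
w4: □p is T. ✗
— 1 world.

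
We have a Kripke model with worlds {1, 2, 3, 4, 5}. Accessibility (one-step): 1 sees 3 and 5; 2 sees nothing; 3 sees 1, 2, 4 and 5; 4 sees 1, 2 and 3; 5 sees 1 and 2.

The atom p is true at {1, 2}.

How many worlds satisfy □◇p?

2

1: successors {3, 5}; ◇p there: 3:T, 5:T. ✓
2: no successors, so □◇p holds vacuously. ✓
3: successors {1, 2, 4, 5}; ◇p there: 1:F, 2:F, 4:T, 5:T. ✗
4: successors {1, 2, 3}; ◇p there: 1:F, 2:F, 3:T. ✗
5: successors {1, 2}; ◇p there: 1:F, 2:F. ✗
Satisfying worlds: {1, 2}.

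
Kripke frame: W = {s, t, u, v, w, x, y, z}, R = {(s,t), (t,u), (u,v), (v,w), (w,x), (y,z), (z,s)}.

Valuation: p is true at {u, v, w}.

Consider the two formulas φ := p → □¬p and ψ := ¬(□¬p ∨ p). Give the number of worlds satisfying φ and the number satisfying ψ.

For p → □¬p:
s: p is F, □¬p is T. ✓
t: p is F, □¬p is F. ✓
u: p is T, □¬p is F. ✗
v: p is T, □¬p is F. ✗
w: p is T, □¬p is T. ✓
x: p is F, □¬p is T. ✓
y: p is F, □¬p is T. ✓
z: p is F, □¬p is T. ✓
— 6 worlds.
For ¬(□¬p ∨ p):
s: □¬p ∨ p is T. ✗
t: □¬p ∨ p is F. ✓
u: □¬p ∨ p is T. ✗
v: □¬p ∨ p is T. ✗
w: □¬p ∨ p is T. ✗
x: □¬p ∨ p is T. ✗
y: □¬p ∨ p is T. ✗
z: □¬p ∨ p is T. ✗
— 1 world.

6 and 1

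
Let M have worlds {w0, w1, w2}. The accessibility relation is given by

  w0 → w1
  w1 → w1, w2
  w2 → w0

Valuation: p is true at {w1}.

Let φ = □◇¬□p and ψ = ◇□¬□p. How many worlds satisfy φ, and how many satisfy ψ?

For □◇¬□p:
w0: successors {w1}; ◇¬□p there: w1:T. ✓
w1: successors {w1, w2}; ◇¬□p there: w1:T, w2:F. ✗
w2: successors {w0}; ◇¬□p there: w0:T. ✓
— 2 worlds.
For ◇□¬□p:
w0: successors {w1}; □¬□p there: w1:T. ✓
w1: successors {w1, w2}; □¬□p there: w1:T, w2:F. ✓
w2: successors {w0}; □¬□p there: w0:T. ✓
— 3 worlds.

2 and 3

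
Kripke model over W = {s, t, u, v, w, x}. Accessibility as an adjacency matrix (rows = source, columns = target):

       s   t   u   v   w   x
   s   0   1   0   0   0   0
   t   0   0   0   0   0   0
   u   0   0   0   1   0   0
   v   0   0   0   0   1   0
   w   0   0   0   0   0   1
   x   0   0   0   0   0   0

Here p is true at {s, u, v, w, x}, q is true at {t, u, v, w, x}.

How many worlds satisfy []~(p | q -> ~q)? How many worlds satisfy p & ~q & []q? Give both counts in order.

6 and 1

For []~(p | q -> ~q):
s: successors {t}; ~(p | q -> ~q) there: t:T. ✓
t: no successors, so []~(p | q -> ~q) holds vacuously. ✓
u: successors {v}; ~(p | q -> ~q) there: v:T. ✓
v: successors {w}; ~(p | q -> ~q) there: w:T. ✓
w: successors {x}; ~(p | q -> ~q) there: x:T. ✓
x: no successors, so []~(p | q -> ~q) holds vacuously. ✓
— 6 worlds.
For p & ~q & []q:
s: p & ~q is T, []q is T. ✓
t: p & ~q is F, []q is T. ✗
u: p & ~q is F, []q is T. ✗
v: p & ~q is F, []q is T. ✗
w: p & ~q is F, []q is T. ✗
x: p & ~q is F, []q is T. ✗
— 1 world.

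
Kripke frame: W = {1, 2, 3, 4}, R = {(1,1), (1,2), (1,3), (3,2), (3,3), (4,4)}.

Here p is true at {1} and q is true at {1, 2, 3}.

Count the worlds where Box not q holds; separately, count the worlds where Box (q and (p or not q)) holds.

For Box not q:
1: successors {1, 2, 3}; not q there: 1:F, 2:F, 3:F. ✗
2: no successors, so Box not q holds vacuously. ✓
3: successors {2, 3}; not q there: 2:F, 3:F. ✗
4: successors {4}; not q there: 4:T. ✓
— 2 worlds.
For Box (q and (p or not q)):
1: successors {1, 2, 3}; q and (p or not q) there: 1:T, 2:F, 3:F. ✗
2: no successors, so Box (q and (p or not q)) holds vacuously. ✓
3: successors {2, 3}; q and (p or not q) there: 2:F, 3:F. ✗
4: successors {4}; q and (p or not q) there: 4:F. ✗
— 1 world.

2 and 1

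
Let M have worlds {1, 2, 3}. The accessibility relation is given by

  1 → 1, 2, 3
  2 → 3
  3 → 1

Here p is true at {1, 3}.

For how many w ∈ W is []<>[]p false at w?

2

1: successors {1, 2, 3}; <>[]p there: 1:T, 2:T, 3:F. ✗
2: successors {3}; <>[]p there: 3:F. ✗
3: successors {1}; <>[]p there: 1:T. ✓
Satisfying worlds: {3}.
So []<>[]p fails at the other 2 worlds.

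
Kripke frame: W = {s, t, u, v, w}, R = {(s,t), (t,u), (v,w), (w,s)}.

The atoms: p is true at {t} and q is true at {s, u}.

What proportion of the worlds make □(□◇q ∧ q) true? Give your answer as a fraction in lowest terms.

s: successors {t}; □◇q ∧ q there: t:F. ✗
t: successors {u}; □◇q ∧ q there: u:T. ✓
u: no successors, so □(□◇q ∧ q) holds vacuously. ✓
v: successors {w}; □◇q ∧ q there: w:F. ✗
w: successors {s}; □◇q ∧ q there: s:T. ✓
That's 3 of 5 worlds, so 3/5.

3/5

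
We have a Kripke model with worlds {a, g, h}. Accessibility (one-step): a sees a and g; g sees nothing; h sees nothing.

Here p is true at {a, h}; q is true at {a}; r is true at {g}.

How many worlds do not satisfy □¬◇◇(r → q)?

1

a: successors {a, g}; ¬◇◇(r → q) there: a:F, g:T. ✗
g: no successors, so □¬◇◇(r → q) holds vacuously. ✓
h: no successors, so □¬◇◇(r → q) holds vacuously. ✓
Satisfying worlds: {g, h}.
So □¬◇◇(r → q) fails at the other 1 world.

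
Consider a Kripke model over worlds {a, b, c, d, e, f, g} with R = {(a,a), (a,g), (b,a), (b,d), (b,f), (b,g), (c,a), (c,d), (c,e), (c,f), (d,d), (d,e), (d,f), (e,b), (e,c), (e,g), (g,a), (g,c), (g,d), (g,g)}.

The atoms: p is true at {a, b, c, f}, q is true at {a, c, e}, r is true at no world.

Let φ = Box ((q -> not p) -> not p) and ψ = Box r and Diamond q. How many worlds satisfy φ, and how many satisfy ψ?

3 and 0

For Box ((q -> not p) -> not p):
a: successors {a, g}; (q -> not p) -> not p there: a:T, g:T. ✓
b: successors {a, d, f, g}; (q -> not p) -> not p there: a:T, d:T, f:F, g:T. ✗
c: successors {a, d, e, f}; (q -> not p) -> not p there: a:T, d:T, e:T, f:F. ✗
d: successors {d, e, f}; (q -> not p) -> not p there: d:T, e:T, f:F. ✗
e: successors {b, c, g}; (q -> not p) -> not p there: b:F, c:T, g:T. ✗
f: no successors, so Box ((q -> not p) -> not p) holds vacuously. ✓
g: successors {a, c, d, g}; (q -> not p) -> not p there: a:T, c:T, d:T, g:T. ✓
— 3 worlds.
For Box r and Diamond q:
a: Box r is F, Diamond q is T. ✗
b: Box r is F, Diamond q is T. ✗
c: Box r is F, Diamond q is T. ✗
d: Box r is F, Diamond q is T. ✗
e: Box r is F, Diamond q is T. ✗
f: Box r is T, Diamond q is F. ✗
g: Box r is F, Diamond q is T. ✗
— 0 worlds.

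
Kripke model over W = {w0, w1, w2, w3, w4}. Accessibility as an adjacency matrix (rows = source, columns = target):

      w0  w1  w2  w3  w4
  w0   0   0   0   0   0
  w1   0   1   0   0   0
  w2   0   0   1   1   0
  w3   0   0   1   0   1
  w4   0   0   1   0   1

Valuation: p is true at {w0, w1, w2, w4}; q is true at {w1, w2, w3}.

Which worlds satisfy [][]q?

w0: no successors, so [][]q holds vacuously. ✓
w1: successors {w1}; []q there: w1:T. ✓
w2: successors {w2, w3}; []q there: w2:T, w3:F. ✗
w3: successors {w2, w4}; []q there: w2:T, w4:F. ✗
w4: successors {w2, w4}; []q there: w2:T, w4:F. ✗

{w0, w1}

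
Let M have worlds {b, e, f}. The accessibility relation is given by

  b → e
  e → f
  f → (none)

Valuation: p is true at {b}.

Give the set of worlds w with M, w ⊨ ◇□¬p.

b: successors {e}; □¬p there: e:T. ✓
e: successors {f}; □¬p there: f:T. ✓
f: no successors, so ◇□¬p fails. ✗

{b, e}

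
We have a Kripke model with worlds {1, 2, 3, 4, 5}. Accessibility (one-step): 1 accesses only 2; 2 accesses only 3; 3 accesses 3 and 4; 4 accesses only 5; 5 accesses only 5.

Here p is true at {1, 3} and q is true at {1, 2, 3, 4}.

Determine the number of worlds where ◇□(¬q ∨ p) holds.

4

1: successors {2}; □(¬q ∨ p) there: 2:T. ✓
2: successors {3}; □(¬q ∨ p) there: 3:F. ✗
3: successors {3, 4}; □(¬q ∨ p) there: 3:F, 4:T. ✓
4: successors {5}; □(¬q ∨ p) there: 5:T. ✓
5: successors {5}; □(¬q ∨ p) there: 5:T. ✓
Satisfying worlds: {1, 3, 4, 5}.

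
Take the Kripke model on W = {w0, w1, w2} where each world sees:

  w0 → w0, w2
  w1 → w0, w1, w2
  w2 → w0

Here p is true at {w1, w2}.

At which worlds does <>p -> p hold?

{w1, w2}

w0: <>p is T, p is F. ✗
w1: <>p is T, p is T. ✓
w2: <>p is F, p is T. ✓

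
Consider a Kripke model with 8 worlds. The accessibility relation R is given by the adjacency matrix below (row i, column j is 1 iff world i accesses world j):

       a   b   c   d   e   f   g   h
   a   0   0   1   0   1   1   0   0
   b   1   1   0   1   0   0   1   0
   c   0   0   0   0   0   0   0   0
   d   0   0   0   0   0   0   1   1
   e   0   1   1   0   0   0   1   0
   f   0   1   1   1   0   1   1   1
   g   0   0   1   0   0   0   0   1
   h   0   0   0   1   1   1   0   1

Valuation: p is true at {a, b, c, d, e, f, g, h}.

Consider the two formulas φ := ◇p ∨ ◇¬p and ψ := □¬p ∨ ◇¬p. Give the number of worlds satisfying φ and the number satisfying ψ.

For ◇p ∨ ◇¬p:
a: ◇p is T, ◇¬p is F. ✓
b: ◇p is T, ◇¬p is F. ✓
c: ◇p is F, ◇¬p is F. ✗
d: ◇p is T, ◇¬p is F. ✓
e: ◇p is T, ◇¬p is F. ✓
f: ◇p is T, ◇¬p is F. ✓
g: ◇p is T, ◇¬p is F. ✓
h: ◇p is T, ◇¬p is F. ✓
— 7 worlds.
For □¬p ∨ ◇¬p:
a: □¬p is F, ◇¬p is F. ✗
b: □¬p is F, ◇¬p is F. ✗
c: □¬p is T, ◇¬p is F. ✓
d: □¬p is F, ◇¬p is F. ✗
e: □¬p is F, ◇¬p is F. ✗
f: □¬p is F, ◇¬p is F. ✗
g: □¬p is F, ◇¬p is F. ✗
h: □¬p is F, ◇¬p is F. ✗
— 1 world.

7 and 1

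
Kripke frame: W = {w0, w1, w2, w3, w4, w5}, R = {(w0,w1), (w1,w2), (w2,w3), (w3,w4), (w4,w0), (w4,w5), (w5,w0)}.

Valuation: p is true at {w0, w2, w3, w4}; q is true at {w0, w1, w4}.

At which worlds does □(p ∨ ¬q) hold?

{w1, w2, w3, w4, w5}

w0: successors {w1}; p ∨ ¬q there: w1:F. ✗
w1: successors {w2}; p ∨ ¬q there: w2:T. ✓
w2: successors {w3}; p ∨ ¬q there: w3:T. ✓
w3: successors {w4}; p ∨ ¬q there: w4:T. ✓
w4: successors {w0, w5}; p ∨ ¬q there: w0:T, w5:T. ✓
w5: successors {w0}; p ∨ ¬q there: w0:T. ✓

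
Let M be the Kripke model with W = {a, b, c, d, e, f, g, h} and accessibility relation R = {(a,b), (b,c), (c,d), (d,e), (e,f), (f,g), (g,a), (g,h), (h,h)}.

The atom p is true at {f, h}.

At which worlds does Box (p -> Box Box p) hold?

{a, b, c, d, f, g, h}

a: successors {b}; p -> Box Box p there: b:T. ✓
b: successors {c}; p -> Box Box p there: c:T. ✓
c: successors {d}; p -> Box Box p there: d:T. ✓
d: successors {e}; p -> Box Box p there: e:T. ✓
e: successors {f}; p -> Box Box p there: f:F. ✗
f: successors {g}; p -> Box Box p there: g:T. ✓
g: successors {a, h}; p -> Box Box p there: a:T, h:T. ✓
h: successors {h}; p -> Box Box p there: h:T. ✓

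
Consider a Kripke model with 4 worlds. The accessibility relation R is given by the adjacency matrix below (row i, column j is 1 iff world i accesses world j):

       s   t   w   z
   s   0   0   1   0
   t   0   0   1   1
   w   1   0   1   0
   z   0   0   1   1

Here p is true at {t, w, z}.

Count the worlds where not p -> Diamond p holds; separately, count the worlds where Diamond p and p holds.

For not p -> Diamond p:
s: not p is T, Diamond p is T. ✓
t: not p is F, Diamond p is T. ✓
w: not p is F, Diamond p is T. ✓
z: not p is F, Diamond p is T. ✓
— 4 worlds.
For Diamond p and p:
s: Diamond p is T, p is F. ✗
t: Diamond p is T, p is T. ✓
w: Diamond p is T, p is T. ✓
z: Diamond p is T, p is T. ✓
— 3 worlds.

4 and 3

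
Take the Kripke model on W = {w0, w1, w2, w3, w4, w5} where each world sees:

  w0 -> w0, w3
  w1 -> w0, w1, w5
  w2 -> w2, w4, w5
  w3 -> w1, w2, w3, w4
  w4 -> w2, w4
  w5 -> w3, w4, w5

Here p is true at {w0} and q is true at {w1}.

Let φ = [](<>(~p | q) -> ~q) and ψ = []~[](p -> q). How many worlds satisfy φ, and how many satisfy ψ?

For [](<>(~p | q) -> ~q):
w0: successors {w0, w3}; <>(~p | q) -> ~q there: w0:T, w3:T. ✓
w1: successors {w0, w1, w5}; <>(~p | q) -> ~q there: w0:T, w1:F, w5:T. ✗
w2: successors {w2, w4, w5}; <>(~p | q) -> ~q there: w2:T, w4:T, w5:T. ✓
w3: successors {w1, w2, w3, w4}; <>(~p | q) -> ~q there: w1:F, w2:T, w3:T, w4:T. ✗
w4: successors {w2, w4}; <>(~p | q) -> ~q there: w2:T, w4:T. ✓
w5: successors {w3, w4, w5}; <>(~p | q) -> ~q there: w3:T, w4:T, w5:T. ✓
— 4 worlds.
For []~[](p -> q):
w0: successors {w0, w3}; ~[](p -> q) there: w0:T, w3:F. ✗
w1: successors {w0, w1, w5}; ~[](p -> q) there: w0:T, w1:T, w5:F. ✗
w2: successors {w2, w4, w5}; ~[](p -> q) there: w2:F, w4:F, w5:F. ✗
w3: successors {w1, w2, w3, w4}; ~[](p -> q) there: w1:T, w2:F, w3:F, w4:F. ✗
w4: successors {w2, w4}; ~[](p -> q) there: w2:F, w4:F. ✗
w5: successors {w3, w4, w5}; ~[](p -> q) there: w3:F, w4:F, w5:F. ✗
— 0 worlds.

4 and 0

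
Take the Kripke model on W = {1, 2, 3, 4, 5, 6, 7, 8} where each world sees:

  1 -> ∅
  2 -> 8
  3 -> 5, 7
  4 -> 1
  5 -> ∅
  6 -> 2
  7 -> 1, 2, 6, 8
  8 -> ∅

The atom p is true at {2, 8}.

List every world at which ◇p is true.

1: no successors, so ◇p fails. ✗
2: successors {8}; p there: 8:T. ✓
3: successors {5, 7}; p there: 5:F, 7:F. ✗
4: successors {1}; p there: 1:F. ✗
5: no successors, so ◇p fails. ✗
6: successors {2}; p there: 2:T. ✓
7: successors {1, 2, 6, 8}; p there: 1:F, 2:T, 6:F, 8:T. ✓
8: no successors, so ◇p fails. ✗

{2, 6, 7}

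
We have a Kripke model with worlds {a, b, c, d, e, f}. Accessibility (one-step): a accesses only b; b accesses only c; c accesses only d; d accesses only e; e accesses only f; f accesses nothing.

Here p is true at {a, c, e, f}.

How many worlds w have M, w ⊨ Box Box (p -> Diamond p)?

a: successors {b}; Box (p -> Diamond p) there: b:F. ✗
b: successors {c}; Box (p -> Diamond p) there: c:T. ✓
c: successors {d}; Box (p -> Diamond p) there: d:T. ✓
d: successors {e}; Box (p -> Diamond p) there: e:F. ✗
e: successors {f}; Box (p -> Diamond p) there: f:T. ✓
f: no successors, so Box Box (p -> Diamond p) holds vacuously. ✓
Satisfying worlds: {b, c, e, f}.

4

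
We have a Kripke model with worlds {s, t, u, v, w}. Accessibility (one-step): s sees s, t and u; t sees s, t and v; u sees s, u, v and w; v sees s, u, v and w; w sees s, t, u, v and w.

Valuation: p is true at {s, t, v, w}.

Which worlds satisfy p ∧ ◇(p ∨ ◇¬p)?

{s, t, v, w}

s: p is T, ◇(p ∨ ◇¬p) is T. ✓
t: p is T, ◇(p ∨ ◇¬p) is T. ✓
u: p is F, ◇(p ∨ ◇¬p) is T. ✗
v: p is T, ◇(p ∨ ◇¬p) is T. ✓
w: p is T, ◇(p ∨ ◇¬p) is T. ✓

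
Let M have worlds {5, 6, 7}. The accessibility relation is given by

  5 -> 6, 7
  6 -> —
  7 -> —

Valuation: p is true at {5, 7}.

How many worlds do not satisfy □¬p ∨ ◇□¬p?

0

5: □¬p is F, ◇□¬p is T. ✓
6: □¬p is T, ◇□¬p is F. ✓
7: □¬p is T, ◇□¬p is F. ✓
Satisfying worlds: {5, 6, 7}.
So □¬p ∨ ◇□¬p fails at the other 0 worlds.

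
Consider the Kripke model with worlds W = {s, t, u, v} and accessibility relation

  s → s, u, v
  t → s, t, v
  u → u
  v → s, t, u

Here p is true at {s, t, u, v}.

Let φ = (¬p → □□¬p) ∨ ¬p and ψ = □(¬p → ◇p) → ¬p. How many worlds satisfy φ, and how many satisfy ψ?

For (¬p → □□¬p) ∨ ¬p:
s: ¬p → □□¬p is T, ¬p is F. ✓
t: ¬p → □□¬p is T, ¬p is F. ✓
u: ¬p → □□¬p is T, ¬p is F. ✓
v: ¬p → □□¬p is T, ¬p is F. ✓
— 4 worlds.
For □(¬p → ◇p) → ¬p:
s: □(¬p → ◇p) is T, ¬p is F. ✗
t: □(¬p → ◇p) is T, ¬p is F. ✗
u: □(¬p → ◇p) is T, ¬p is F. ✗
v: □(¬p → ◇p) is T, ¬p is F. ✗
— 0 worlds.

4 and 0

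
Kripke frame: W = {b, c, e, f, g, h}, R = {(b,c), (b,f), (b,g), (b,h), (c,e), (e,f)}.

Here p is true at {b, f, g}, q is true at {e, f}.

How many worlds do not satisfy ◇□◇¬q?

4

b: successors {c, f, g, h}; □◇¬q there: c:F, f:T, g:T, h:T. ✓
c: successors {e}; □◇¬q there: e:F. ✗
e: successors {f}; □◇¬q there: f:T. ✓
f: no successors, so ◇□◇¬q fails. ✗
g: no successors, so ◇□◇¬q fails. ✗
h: no successors, so ◇□◇¬q fails. ✗
Satisfying worlds: {b, e}.
So ◇□◇¬q fails at the other 4 worlds.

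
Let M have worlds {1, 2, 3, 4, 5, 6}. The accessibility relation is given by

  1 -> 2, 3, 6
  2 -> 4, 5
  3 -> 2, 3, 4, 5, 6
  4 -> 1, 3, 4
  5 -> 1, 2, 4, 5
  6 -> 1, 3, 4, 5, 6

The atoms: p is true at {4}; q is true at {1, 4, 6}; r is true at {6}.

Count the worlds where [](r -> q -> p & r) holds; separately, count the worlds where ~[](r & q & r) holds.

For [](r -> q -> p & r):
1: successors {2, 3, 6}; r -> q -> p & r there: 2:T, 3:T, 6:F. ✗
2: successors {4, 5}; r -> q -> p & r there: 4:T, 5:T. ✓
3: successors {2, 3, 4, 5, 6}; r -> q -> p & r there: 2:T, 3:T, 4:T, 5:T, 6:F. ✗
4: successors {1, 3, 4}; r -> q -> p & r there: 1:T, 3:T, 4:T. ✓
5: successors {1, 2, 4, 5}; r -> q -> p & r there: 1:T, 2:T, 4:T, 5:T. ✓
6: successors {1, 3, 4, 5, 6}; r -> q -> p & r there: 1:T, 3:T, 4:T, 5:T, 6:F. ✗
— 3 worlds.
For ~[](r & q & r):
1: [](r & q & r) is F. ✓
2: [](r & q & r) is F. ✓
3: [](r & q & r) is F. ✓
4: [](r & q & r) is F. ✓
5: [](r & q & r) is F. ✓
6: [](r & q & r) is F. ✓
— 6 worlds.

3 and 6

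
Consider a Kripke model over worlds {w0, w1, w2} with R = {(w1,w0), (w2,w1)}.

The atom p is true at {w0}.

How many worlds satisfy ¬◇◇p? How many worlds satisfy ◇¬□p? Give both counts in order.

2 and 0

For ¬◇◇p:
w0: ◇◇p is F. ✓
w1: ◇◇p is F. ✓
w2: ◇◇p is T. ✗
— 2 worlds.
For ◇¬□p:
w0: no successors, so ◇¬□p fails. ✗
w1: successors {w0}; ¬□p there: w0:F. ✗
w2: successors {w1}; ¬□p there: w1:F. ✗
— 0 worlds.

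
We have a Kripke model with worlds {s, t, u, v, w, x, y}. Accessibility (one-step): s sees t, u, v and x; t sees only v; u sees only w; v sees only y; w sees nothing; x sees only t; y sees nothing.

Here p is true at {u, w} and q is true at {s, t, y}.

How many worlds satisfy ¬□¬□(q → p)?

s: □¬□(q → p) is F. ✓
t: □¬□(q → p) is T. ✗
u: □¬□(q → p) is F. ✓
v: □¬□(q → p) is F. ✓
w: □¬□(q → p) is T. ✗
x: □¬□(q → p) is F. ✓
y: □¬□(q → p) is T. ✗
Satisfying worlds: {s, u, v, x}.

4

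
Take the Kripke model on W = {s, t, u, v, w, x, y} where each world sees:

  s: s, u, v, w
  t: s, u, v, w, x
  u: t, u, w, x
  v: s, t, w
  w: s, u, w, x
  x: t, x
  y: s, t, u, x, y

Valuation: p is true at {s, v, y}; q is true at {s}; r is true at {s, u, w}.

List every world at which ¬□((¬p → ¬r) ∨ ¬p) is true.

s: □((¬p → ¬r) ∨ ¬p) is T. ✗
t: □((¬p → ¬r) ∨ ¬p) is T. ✗
u: □((¬p → ¬r) ∨ ¬p) is T. ✗
v: □((¬p → ¬r) ∨ ¬p) is T. ✗
w: □((¬p → ¬r) ∨ ¬p) is T. ✗
x: □((¬p → ¬r) ∨ ¬p) is T. ✗
y: □((¬p → ¬r) ∨ ¬p) is T. ✗

∅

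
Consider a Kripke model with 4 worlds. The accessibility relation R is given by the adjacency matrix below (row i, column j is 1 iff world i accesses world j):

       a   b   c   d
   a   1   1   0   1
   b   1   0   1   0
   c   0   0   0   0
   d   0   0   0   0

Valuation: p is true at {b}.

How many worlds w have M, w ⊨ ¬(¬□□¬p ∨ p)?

a: ¬□□¬p ∨ p is T. ✗
b: ¬□□¬p ∨ p is T. ✗
c: ¬□□¬p ∨ p is F. ✓
d: ¬□□¬p ∨ p is F. ✓
Satisfying worlds: {c, d}.

2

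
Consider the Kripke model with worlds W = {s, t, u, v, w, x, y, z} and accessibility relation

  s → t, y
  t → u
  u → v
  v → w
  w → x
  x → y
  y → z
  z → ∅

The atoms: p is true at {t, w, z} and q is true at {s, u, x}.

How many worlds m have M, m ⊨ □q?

s: successors {t, y}; q there: t:F, y:F. ✗
t: successors {u}; q there: u:T. ✓
u: successors {v}; q there: v:F. ✗
v: successors {w}; q there: w:F. ✗
w: successors {x}; q there: x:T. ✓
x: successors {y}; q there: y:F. ✗
y: successors {z}; q there: z:F. ✗
z: no successors, so □q holds vacuously. ✓
Satisfying worlds: {t, w, z}.

3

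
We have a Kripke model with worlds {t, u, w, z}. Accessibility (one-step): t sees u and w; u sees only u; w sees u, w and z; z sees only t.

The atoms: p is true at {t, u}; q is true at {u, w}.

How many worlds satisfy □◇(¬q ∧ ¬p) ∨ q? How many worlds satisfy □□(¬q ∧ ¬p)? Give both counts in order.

2 and 0

For □◇(¬q ∧ ¬p) ∨ q:
t: □◇(¬q ∧ ¬p) is F, q is F. ✗
u: □◇(¬q ∧ ¬p) is F, q is T. ✓
w: □◇(¬q ∧ ¬p) is F, q is T. ✓
z: □◇(¬q ∧ ¬p) is F, q is F. ✗
— 2 worlds.
For □□(¬q ∧ ¬p):
t: successors {u, w}; □(¬q ∧ ¬p) there: u:F, w:F. ✗
u: successors {u}; □(¬q ∧ ¬p) there: u:F. ✗
w: successors {u, w, z}; □(¬q ∧ ¬p) there: u:F, w:F, z:F. ✗
z: successors {t}; □(¬q ∧ ¬p) there: t:F. ✗
— 0 worlds.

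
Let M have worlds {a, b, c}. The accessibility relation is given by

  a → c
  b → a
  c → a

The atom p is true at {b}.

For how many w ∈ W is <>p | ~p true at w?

2

a: <>p is F, ~p is T. ✓
b: <>p is F, ~p is F. ✗
c: <>p is F, ~p is T. ✓
Satisfying worlds: {a, c}.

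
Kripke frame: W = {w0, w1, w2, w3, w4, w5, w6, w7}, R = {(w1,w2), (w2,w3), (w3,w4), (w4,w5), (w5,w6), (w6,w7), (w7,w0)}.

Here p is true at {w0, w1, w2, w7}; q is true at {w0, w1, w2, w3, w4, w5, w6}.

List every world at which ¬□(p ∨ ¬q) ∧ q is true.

{w2, w3, w4, w5}

w0: ¬□(p ∨ ¬q) is F, q is T. ✗
w1: ¬□(p ∨ ¬q) is F, q is T. ✗
w2: ¬□(p ∨ ¬q) is T, q is T. ✓
w3: ¬□(p ∨ ¬q) is T, q is T. ✓
w4: ¬□(p ∨ ¬q) is T, q is T. ✓
w5: ¬□(p ∨ ¬q) is T, q is T. ✓
w6: ¬□(p ∨ ¬q) is F, q is T. ✗
w7: ¬□(p ∨ ¬q) is F, q is F. ✗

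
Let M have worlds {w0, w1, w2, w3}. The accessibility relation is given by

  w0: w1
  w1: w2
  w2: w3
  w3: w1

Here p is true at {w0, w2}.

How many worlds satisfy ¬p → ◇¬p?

3

w0: ¬p is F, ◇¬p is T. ✓
w1: ¬p is T, ◇¬p is F. ✗
w2: ¬p is F, ◇¬p is T. ✓
w3: ¬p is T, ◇¬p is T. ✓
Satisfying worlds: {w0, w2, w3}.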